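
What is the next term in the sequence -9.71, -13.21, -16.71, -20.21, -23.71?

Differences: -13.21 - -9.71 = -3.5
This is an arithmetic sequence with common difference d = -3.5.
Next term = -23.71 + -3.5 = -27.21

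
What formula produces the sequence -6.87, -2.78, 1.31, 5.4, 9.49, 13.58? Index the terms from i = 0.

Check differences: -2.78 - -6.87 = 4.09
1.31 - -2.78 = 4.09
Common difference d = 4.09.
First term a = -6.87.
Formula: S_i = -6.87 + 4.09*i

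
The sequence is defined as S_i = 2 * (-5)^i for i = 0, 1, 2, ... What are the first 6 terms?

This is a geometric sequence.
i=0: S_0 = 2 * (-5)^0 = 2
i=1: S_1 = 2 * (-5)^1 = -10
i=2: S_2 = 2 * (-5)^2 = 50
i=3: S_3 = 2 * (-5)^3 = -250
i=4: S_4 = 2 * (-5)^4 = 1250
i=5: S_5 = 2 * (-5)^5 = -6250
The first 6 terms are: [2, -10, 50, -250, 1250, -6250]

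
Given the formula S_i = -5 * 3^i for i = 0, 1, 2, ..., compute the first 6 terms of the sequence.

This is a geometric sequence.
i=0: S_0 = -5 * 3^0 = -5
i=1: S_1 = -5 * 3^1 = -15
i=2: S_2 = -5 * 3^2 = -45
i=3: S_3 = -5 * 3^3 = -135
i=4: S_4 = -5 * 3^4 = -405
i=5: S_5 = -5 * 3^5 = -1215
The first 6 terms are: [-5, -15, -45, -135, -405, -1215]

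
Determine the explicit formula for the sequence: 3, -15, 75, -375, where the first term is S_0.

Check ratios: -15 / 3 = -5.0
Common ratio r = -5.
First term a = 3.
Formula: S_i = 3 * (-5)^i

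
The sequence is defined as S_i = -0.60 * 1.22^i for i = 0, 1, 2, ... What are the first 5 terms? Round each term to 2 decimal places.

This is a geometric sequence.
i=0: S_0 = -0.6 * 1.22^0 = -0.6
i=1: S_1 = -0.6 * 1.22^1 ≈ -0.73
i=2: S_2 = -0.6 * 1.22^2 ≈ -0.89
i=3: S_3 = -0.6 * 1.22^3 ≈ -1.09
i=4: S_4 = -0.6 * 1.22^4 ≈ -1.33
The first 5 terms are: [-0.6, -0.73, -0.89, -1.09, -1.33]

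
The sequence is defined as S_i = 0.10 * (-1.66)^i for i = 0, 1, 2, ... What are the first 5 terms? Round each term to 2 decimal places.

This is a geometric sequence.
i=0: S_0 = 0.1 * (-1.66)^0 = 0.1
i=1: S_1 = 0.1 * (-1.66)^1 ≈ -0.17
i=2: S_2 = 0.1 * (-1.66)^2 ≈ 0.28
i=3: S_3 = 0.1 * (-1.66)^3 ≈ -0.46
i=4: S_4 = 0.1 * (-1.66)^4 ≈ 0.76
The first 5 terms are: [0.1, -0.17, 0.28, -0.46, 0.76]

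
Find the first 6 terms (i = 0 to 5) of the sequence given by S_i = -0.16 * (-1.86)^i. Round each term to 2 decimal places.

This is a geometric sequence.
i=0: S_0 = -0.16 * (-1.86)^0 = -0.16
i=1: S_1 = -0.16 * (-1.86)^1 ≈ 0.3
i=2: S_2 = -0.16 * (-1.86)^2 ≈ -0.55
i=3: S_3 = -0.16 * (-1.86)^3 ≈ 1.03
i=4: S_4 = -0.16 * (-1.86)^4 ≈ -1.92
i=5: S_5 = -0.16 * (-1.86)^5 ≈ 3.56
The first 6 terms are: [-0.16, 0.3, -0.55, 1.03, -1.92, 3.56]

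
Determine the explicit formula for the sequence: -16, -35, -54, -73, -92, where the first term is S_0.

Check differences: -35 - -16 = -19
-54 - -35 = -19
Common difference d = -19.
First term a = -16.
Formula: S_i = -16 - 19*i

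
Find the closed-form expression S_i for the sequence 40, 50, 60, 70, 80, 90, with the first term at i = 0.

Check differences: 50 - 40 = 10
60 - 50 = 10
Common difference d = 10.
First term a = 40.
Formula: S_i = 40 + 10*i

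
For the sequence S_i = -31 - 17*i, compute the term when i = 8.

S_8 = -31 + -17*8 = -31 + -136 = -167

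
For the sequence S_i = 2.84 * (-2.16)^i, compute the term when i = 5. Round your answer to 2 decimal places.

S_5 = 2.84 * (-2.16)^5 ≈ 2.84 * -47.0185 ≈ -133.53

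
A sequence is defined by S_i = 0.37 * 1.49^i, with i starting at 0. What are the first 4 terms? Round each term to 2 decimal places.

This is a geometric sequence.
i=0: S_0 = 0.37 * 1.49^0 = 0.37
i=1: S_1 = 0.37 * 1.49^1 ≈ 0.55
i=2: S_2 = 0.37 * 1.49^2 ≈ 0.82
i=3: S_3 = 0.37 * 1.49^3 ≈ 1.22
The first 4 terms are: [0.37, 0.55, 0.82, 1.22]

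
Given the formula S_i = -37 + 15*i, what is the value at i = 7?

S_7 = -37 + 15*7 = -37 + 105 = 68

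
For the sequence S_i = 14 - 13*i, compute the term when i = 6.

S_6 = 14 + -13*6 = 14 + -78 = -64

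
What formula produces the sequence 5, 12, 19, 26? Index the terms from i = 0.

Check differences: 12 - 5 = 7
19 - 12 = 7
Common difference d = 7.
First term a = 5.
Formula: S_i = 5 + 7*i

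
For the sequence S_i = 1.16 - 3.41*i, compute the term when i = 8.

S_8 = 1.16 + -3.41*8 = 1.16 + -27.28 = -26.12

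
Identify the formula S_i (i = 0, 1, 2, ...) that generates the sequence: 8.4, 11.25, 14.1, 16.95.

Check differences: 11.25 - 8.4 = 2.85
14.1 - 11.25 = 2.85
Common difference d = 2.85.
First term a = 8.4.
Formula: S_i = 8.40 + 2.85*i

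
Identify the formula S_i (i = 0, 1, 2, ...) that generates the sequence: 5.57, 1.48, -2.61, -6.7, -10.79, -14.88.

Check differences: 1.48 - 5.57 = -4.09
-2.61 - 1.48 = -4.09
Common difference d = -4.09.
First term a = 5.57.
Formula: S_i = 5.57 - 4.09*i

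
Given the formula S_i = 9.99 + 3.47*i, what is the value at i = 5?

S_5 = 9.99 + 3.47*5 = 9.99 + 17.35 = 27.34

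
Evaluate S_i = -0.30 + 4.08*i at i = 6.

S_6 = -0.3 + 4.08*6 = -0.3 + 24.48 = 24.18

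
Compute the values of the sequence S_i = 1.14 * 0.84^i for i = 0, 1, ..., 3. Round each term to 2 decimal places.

This is a geometric sequence.
i=0: S_0 = 1.14 * 0.84^0 = 1.14
i=1: S_1 = 1.14 * 0.84^1 ≈ 0.96
i=2: S_2 = 1.14 * 0.84^2 ≈ 0.8
i=3: S_3 = 1.14 * 0.84^3 ≈ 0.68
The first 4 terms are: [1.14, 0.96, 0.8, 0.68]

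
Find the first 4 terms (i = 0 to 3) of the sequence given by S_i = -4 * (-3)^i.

This is a geometric sequence.
i=0: S_0 = -4 * (-3)^0 = -4
i=1: S_1 = -4 * (-3)^1 = 12
i=2: S_2 = -4 * (-3)^2 = -36
i=3: S_3 = -4 * (-3)^3 = 108
The first 4 terms are: [-4, 12, -36, 108]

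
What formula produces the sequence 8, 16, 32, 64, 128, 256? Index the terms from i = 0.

Check ratios: 16 / 8 = 2.0
Common ratio r = 2.
First term a = 8.
Formula: S_i = 8 * 2^i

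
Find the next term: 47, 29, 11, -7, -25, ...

Differences: 29 - 47 = -18
This is an arithmetic sequence with common difference d = -18.
Next term = -25 + -18 = -43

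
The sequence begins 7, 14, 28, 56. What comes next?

Ratios: 14 / 7 = 2.0
This is a geometric sequence with common ratio r = 2.
Next term = 56 * 2 = 112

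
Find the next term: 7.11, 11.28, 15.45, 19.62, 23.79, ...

Differences: 11.28 - 7.11 = 4.17
This is an arithmetic sequence with common difference d = 4.17.
Next term = 23.79 + 4.17 = 27.96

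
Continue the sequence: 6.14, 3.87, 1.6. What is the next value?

Differences: 3.87 - 6.14 = -2.27
This is an arithmetic sequence with common difference d = -2.27.
Next term = 1.6 + -2.27 = -0.67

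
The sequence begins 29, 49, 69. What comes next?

Differences: 49 - 29 = 20
This is an arithmetic sequence with common difference d = 20.
Next term = 69 + 20 = 89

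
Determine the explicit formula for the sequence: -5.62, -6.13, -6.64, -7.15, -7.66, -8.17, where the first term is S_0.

Check differences: -6.13 - -5.62 = -0.51
-6.64 - -6.13 = -0.51
Common difference d = -0.51.
First term a = -5.62.
Formula: S_i = -5.62 - 0.51*i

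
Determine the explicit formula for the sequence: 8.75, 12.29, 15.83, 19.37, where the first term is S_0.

Check differences: 12.29 - 8.75 = 3.54
15.83 - 12.29 = 3.54
Common difference d = 3.54.
First term a = 8.75.
Formula: S_i = 8.75 + 3.54*i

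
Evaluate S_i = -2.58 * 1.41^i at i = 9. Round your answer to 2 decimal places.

S_9 = -2.58 * 1.41^9 ≈ -2.58 * 22.0278 ≈ -56.83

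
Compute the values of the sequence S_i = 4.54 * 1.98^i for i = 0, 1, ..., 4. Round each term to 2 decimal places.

This is a geometric sequence.
i=0: S_0 = 4.54 * 1.98^0 = 4.54
i=1: S_1 = 4.54 * 1.98^1 ≈ 8.99
i=2: S_2 = 4.54 * 1.98^2 ≈ 17.8
i=3: S_3 = 4.54 * 1.98^3 ≈ 35.24
i=4: S_4 = 4.54 * 1.98^4 ≈ 69.78
The first 5 terms are: [4.54, 8.99, 17.8, 35.24, 69.78]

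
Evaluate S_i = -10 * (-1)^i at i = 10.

S_10 = -10 * (-1)^10 = -10 * 1 = -10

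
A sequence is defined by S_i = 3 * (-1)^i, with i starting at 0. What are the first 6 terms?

This is a geometric sequence.
i=0: S_0 = 3 * (-1)^0 = 3
i=1: S_1 = 3 * (-1)^1 = -3
i=2: S_2 = 3 * (-1)^2 = 3
i=3: S_3 = 3 * (-1)^3 = -3
i=4: S_4 = 3 * (-1)^4 = 3
i=5: S_5 = 3 * (-1)^5 = -3
The first 6 terms are: [3, -3, 3, -3, 3, -3]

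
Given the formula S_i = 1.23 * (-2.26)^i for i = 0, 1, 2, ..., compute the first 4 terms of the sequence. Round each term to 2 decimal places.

This is a geometric sequence.
i=0: S_0 = 1.23 * (-2.26)^0 = 1.23
i=1: S_1 = 1.23 * (-2.26)^1 ≈ -2.78
i=2: S_2 = 1.23 * (-2.26)^2 ≈ 6.28
i=3: S_3 = 1.23 * (-2.26)^3 ≈ -14.2
The first 4 terms are: [1.23, -2.78, 6.28, -14.2]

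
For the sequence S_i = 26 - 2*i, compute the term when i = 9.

S_9 = 26 + -2*9 = 26 + -18 = 8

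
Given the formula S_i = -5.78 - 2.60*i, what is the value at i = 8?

S_8 = -5.78 + -2.6*8 = -5.78 + -20.8 = -26.58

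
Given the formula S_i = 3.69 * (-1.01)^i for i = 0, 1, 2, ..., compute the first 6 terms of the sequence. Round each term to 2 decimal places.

This is a geometric sequence.
i=0: S_0 = 3.69 * (-1.01)^0 = 3.69
i=1: S_1 = 3.69 * (-1.01)^1 ≈ -3.73
i=2: S_2 = 3.69 * (-1.01)^2 ≈ 3.76
i=3: S_3 = 3.69 * (-1.01)^3 ≈ -3.8
i=4: S_4 = 3.69 * (-1.01)^4 ≈ 3.84
i=5: S_5 = 3.69 * (-1.01)^5 ≈ -3.88
The first 6 terms are: [3.69, -3.73, 3.76, -3.8, 3.84, -3.88]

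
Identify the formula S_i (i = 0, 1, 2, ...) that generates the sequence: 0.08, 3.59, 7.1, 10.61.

Check differences: 3.59 - 0.08 = 3.51
7.1 - 3.59 = 3.51
Common difference d = 3.51.
First term a = 0.08.
Formula: S_i = 0.08 + 3.51*i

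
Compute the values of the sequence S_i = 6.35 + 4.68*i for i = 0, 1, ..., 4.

This is an arithmetic sequence.
i=0: S_0 = 6.35 + 4.68*0 = 6.35
i=1: S_1 = 6.35 + 4.68*1 = 11.03
i=2: S_2 = 6.35 + 4.68*2 = 15.71
i=3: S_3 = 6.35 + 4.68*3 = 20.39
i=4: S_4 = 6.35 + 4.68*4 = 25.07
The first 5 terms are: [6.35, 11.03, 15.71, 20.39, 25.07]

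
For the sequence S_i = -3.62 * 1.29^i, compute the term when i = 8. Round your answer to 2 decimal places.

S_8 = -3.62 * 1.29^8 ≈ -3.62 * 7.6686 ≈ -27.76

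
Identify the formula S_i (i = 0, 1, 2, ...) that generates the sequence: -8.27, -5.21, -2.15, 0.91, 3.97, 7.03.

Check differences: -5.21 - -8.27 = 3.06
-2.15 - -5.21 = 3.06
Common difference d = 3.06.
First term a = -8.27.
Formula: S_i = -8.27 + 3.06*i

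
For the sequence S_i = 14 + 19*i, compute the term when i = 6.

S_6 = 14 + 19*6 = 14 + 114 = 128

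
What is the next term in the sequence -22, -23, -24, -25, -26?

Differences: -23 - -22 = -1
This is an arithmetic sequence with common difference d = -1.
Next term = -26 + -1 = -27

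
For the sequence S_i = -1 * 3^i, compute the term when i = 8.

S_8 = -1 * 3^8 = -1 * 6561 = -6561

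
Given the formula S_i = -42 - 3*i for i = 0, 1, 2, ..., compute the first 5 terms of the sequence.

This is an arithmetic sequence.
i=0: S_0 = -42 + -3*0 = -42
i=1: S_1 = -42 + -3*1 = -45
i=2: S_2 = -42 + -3*2 = -48
i=3: S_3 = -42 + -3*3 = -51
i=4: S_4 = -42 + -3*4 = -54
The first 5 terms are: [-42, -45, -48, -51, -54]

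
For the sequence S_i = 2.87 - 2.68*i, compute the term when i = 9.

S_9 = 2.87 + -2.68*9 = 2.87 + -24.12 = -21.25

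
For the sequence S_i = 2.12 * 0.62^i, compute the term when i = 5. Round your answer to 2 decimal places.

S_5 = 2.12 * 0.62^5 ≈ 2.12 * 0.0916 ≈ 0.19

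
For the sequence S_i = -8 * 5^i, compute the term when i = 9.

S_9 = -8 * 5^9 = -8 * 1953125 = -15625000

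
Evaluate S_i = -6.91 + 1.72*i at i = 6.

S_6 = -6.91 + 1.72*6 = -6.91 + 10.32 = 3.41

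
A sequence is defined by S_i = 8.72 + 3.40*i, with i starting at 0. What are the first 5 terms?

This is an arithmetic sequence.
i=0: S_0 = 8.72 + 3.4*0 = 8.72
i=1: S_1 = 8.72 + 3.4*1 = 12.12
i=2: S_2 = 8.72 + 3.4*2 = 15.52
i=3: S_3 = 8.72 + 3.4*3 = 18.92
i=4: S_4 = 8.72 + 3.4*4 = 22.32
The first 5 terms are: [8.72, 12.12, 15.52, 18.92, 22.32]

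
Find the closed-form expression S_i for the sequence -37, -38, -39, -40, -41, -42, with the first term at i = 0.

Check differences: -38 - -37 = -1
-39 - -38 = -1
Common difference d = -1.
First term a = -37.
Formula: S_i = -37 - 1*i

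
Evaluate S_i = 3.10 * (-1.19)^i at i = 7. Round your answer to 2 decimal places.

S_7 = 3.1 * (-1.19)^7 ≈ 3.1 * -3.3793 ≈ -10.48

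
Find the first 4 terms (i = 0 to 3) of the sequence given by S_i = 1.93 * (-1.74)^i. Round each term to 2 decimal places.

This is a geometric sequence.
i=0: S_0 = 1.93 * (-1.74)^0 = 1.93
i=1: S_1 = 1.93 * (-1.74)^1 ≈ -3.36
i=2: S_2 = 1.93 * (-1.74)^2 ≈ 5.84
i=3: S_3 = 1.93 * (-1.74)^3 ≈ -10.17
The first 4 terms are: [1.93, -3.36, 5.84, -10.17]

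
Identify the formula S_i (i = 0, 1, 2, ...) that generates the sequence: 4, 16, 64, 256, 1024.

Check ratios: 16 / 4 = 4.0
Common ratio r = 4.
First term a = 4.
Formula: S_i = 4 * 4^i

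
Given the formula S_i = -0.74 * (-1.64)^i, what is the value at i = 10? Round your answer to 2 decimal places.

S_10 = -0.74 * (-1.64)^10 ≈ -0.74 * 140.7468 ≈ -104.15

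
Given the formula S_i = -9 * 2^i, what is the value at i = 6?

S_6 = -9 * 2^6 = -9 * 64 = -576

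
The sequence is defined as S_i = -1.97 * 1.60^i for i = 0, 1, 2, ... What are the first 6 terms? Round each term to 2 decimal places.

This is a geometric sequence.
i=0: S_0 = -1.97 * 1.6^0 = -1.97
i=1: S_1 = -1.97 * 1.6^1 ≈ -3.15
i=2: S_2 = -1.97 * 1.6^2 ≈ -5.04
i=3: S_3 = -1.97 * 1.6^3 ≈ -8.07
i=4: S_4 = -1.97 * 1.6^4 ≈ -12.91
i=5: S_5 = -1.97 * 1.6^5 ≈ -20.66
The first 6 terms are: [-1.97, -3.15, -5.04, -8.07, -12.91, -20.66]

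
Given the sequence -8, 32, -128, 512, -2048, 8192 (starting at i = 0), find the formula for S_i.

Check ratios: 32 / -8 = -4.0
Common ratio r = -4.
First term a = -8.
Formula: S_i = -8 * (-4)^i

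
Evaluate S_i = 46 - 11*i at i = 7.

S_7 = 46 + -11*7 = 46 + -77 = -31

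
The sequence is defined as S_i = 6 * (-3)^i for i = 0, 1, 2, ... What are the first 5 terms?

This is a geometric sequence.
i=0: S_0 = 6 * (-3)^0 = 6
i=1: S_1 = 6 * (-3)^1 = -18
i=2: S_2 = 6 * (-3)^2 = 54
i=3: S_3 = 6 * (-3)^3 = -162
i=4: S_4 = 6 * (-3)^4 = 486
The first 5 terms are: [6, -18, 54, -162, 486]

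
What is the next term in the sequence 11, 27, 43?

Differences: 27 - 11 = 16
This is an arithmetic sequence with common difference d = 16.
Next term = 43 + 16 = 59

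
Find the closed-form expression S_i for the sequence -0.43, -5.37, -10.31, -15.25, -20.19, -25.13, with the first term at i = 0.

Check differences: -5.37 - -0.43 = -4.94
-10.31 - -5.37 = -4.94
Common difference d = -4.94.
First term a = -0.43.
Formula: S_i = -0.43 - 4.94*i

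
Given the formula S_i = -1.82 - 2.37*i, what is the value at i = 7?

S_7 = -1.82 + -2.37*7 = -1.82 + -16.59 = -18.41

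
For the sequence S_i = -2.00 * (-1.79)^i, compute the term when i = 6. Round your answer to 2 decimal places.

S_6 = -2.0 * (-1.79)^6 ≈ -2.0 * 32.8941 ≈ -65.79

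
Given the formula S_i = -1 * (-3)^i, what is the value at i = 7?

S_7 = -1 * (-3)^7 = -1 * -2187 = 2187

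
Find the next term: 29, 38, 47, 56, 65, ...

Differences: 38 - 29 = 9
This is an arithmetic sequence with common difference d = 9.
Next term = 65 + 9 = 74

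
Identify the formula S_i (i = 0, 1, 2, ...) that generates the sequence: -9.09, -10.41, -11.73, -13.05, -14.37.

Check differences: -10.41 - -9.09 = -1.32
-11.73 - -10.41 = -1.32
Common difference d = -1.32.
First term a = -9.09.
Formula: S_i = -9.09 - 1.32*i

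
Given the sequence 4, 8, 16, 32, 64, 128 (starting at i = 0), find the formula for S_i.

Check ratios: 8 / 4 = 2.0
Common ratio r = 2.
First term a = 4.
Formula: S_i = 4 * 2^i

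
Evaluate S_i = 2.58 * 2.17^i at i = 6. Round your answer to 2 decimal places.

S_6 = 2.58 * 2.17^6 ≈ 2.58 * 104.4139 ≈ 269.39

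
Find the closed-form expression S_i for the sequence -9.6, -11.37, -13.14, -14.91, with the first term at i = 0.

Check differences: -11.37 - -9.6 = -1.77
-13.14 - -11.37 = -1.77
Common difference d = -1.77.
First term a = -9.6.
Formula: S_i = -9.60 - 1.77*i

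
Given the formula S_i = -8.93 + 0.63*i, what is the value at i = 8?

S_8 = -8.93 + 0.63*8 = -8.93 + 5.04 = -3.89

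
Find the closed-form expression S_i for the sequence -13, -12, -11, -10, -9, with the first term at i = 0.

Check differences: -12 - -13 = 1
-11 - -12 = 1
Common difference d = 1.
First term a = -13.
Formula: S_i = -13 + 1*i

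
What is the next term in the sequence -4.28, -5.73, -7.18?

Differences: -5.73 - -4.28 = -1.45
This is an arithmetic sequence with common difference d = -1.45.
Next term = -7.18 + -1.45 = -8.63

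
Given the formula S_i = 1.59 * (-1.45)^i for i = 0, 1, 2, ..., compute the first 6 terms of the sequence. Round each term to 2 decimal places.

This is a geometric sequence.
i=0: S_0 = 1.59 * (-1.45)^0 = 1.59
i=1: S_1 = 1.59 * (-1.45)^1 ≈ -2.31
i=2: S_2 = 1.59 * (-1.45)^2 ≈ 3.34
i=3: S_3 = 1.59 * (-1.45)^3 ≈ -4.85
i=4: S_4 = 1.59 * (-1.45)^4 ≈ 7.03
i=5: S_5 = 1.59 * (-1.45)^5 ≈ -10.19
The first 6 terms are: [1.59, -2.31, 3.34, -4.85, 7.03, -10.19]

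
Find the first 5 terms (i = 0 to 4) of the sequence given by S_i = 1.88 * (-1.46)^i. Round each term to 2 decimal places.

This is a geometric sequence.
i=0: S_0 = 1.88 * (-1.46)^0 = 1.88
i=1: S_1 = 1.88 * (-1.46)^1 ≈ -2.74
i=2: S_2 = 1.88 * (-1.46)^2 ≈ 4.01
i=3: S_3 = 1.88 * (-1.46)^3 ≈ -5.85
i=4: S_4 = 1.88 * (-1.46)^4 ≈ 8.54
The first 5 terms are: [1.88, -2.74, 4.01, -5.85, 8.54]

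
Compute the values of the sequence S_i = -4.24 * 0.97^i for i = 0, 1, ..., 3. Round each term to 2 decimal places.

This is a geometric sequence.
i=0: S_0 = -4.24 * 0.97^0 = -4.24
i=1: S_1 = -4.24 * 0.97^1 ≈ -4.11
i=2: S_2 = -4.24 * 0.97^2 ≈ -3.99
i=3: S_3 = -4.24 * 0.97^3 ≈ -3.87
The first 4 terms are: [-4.24, -4.11, -3.99, -3.87]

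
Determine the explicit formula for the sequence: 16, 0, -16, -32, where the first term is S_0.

Check differences: 0 - 16 = -16
-16 - 0 = -16
Common difference d = -16.
First term a = 16.
Formula: S_i = 16 - 16*i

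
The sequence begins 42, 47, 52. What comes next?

Differences: 47 - 42 = 5
This is an arithmetic sequence with common difference d = 5.
Next term = 52 + 5 = 57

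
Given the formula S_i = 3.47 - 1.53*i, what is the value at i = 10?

S_10 = 3.47 + -1.53*10 = 3.47 + -15.3 = -11.83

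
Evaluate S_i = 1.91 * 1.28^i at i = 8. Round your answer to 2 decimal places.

S_8 = 1.91 * 1.28^8 ≈ 1.91 * 7.2058 ≈ 13.76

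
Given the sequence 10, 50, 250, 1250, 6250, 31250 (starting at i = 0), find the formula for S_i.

Check ratios: 50 / 10 = 5.0
Common ratio r = 5.
First term a = 10.
Formula: S_i = 10 * 5^i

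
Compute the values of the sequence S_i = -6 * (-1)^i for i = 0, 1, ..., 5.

This is a geometric sequence.
i=0: S_0 = -6 * (-1)^0 = -6
i=1: S_1 = -6 * (-1)^1 = 6
i=2: S_2 = -6 * (-1)^2 = -6
i=3: S_3 = -6 * (-1)^3 = 6
i=4: S_4 = -6 * (-1)^4 = -6
i=5: S_5 = -6 * (-1)^5 = 6
The first 6 terms are: [-6, 6, -6, 6, -6, 6]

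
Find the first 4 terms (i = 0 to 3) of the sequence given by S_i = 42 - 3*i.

This is an arithmetic sequence.
i=0: S_0 = 42 + -3*0 = 42
i=1: S_1 = 42 + -3*1 = 39
i=2: S_2 = 42 + -3*2 = 36
i=3: S_3 = 42 + -3*3 = 33
The first 4 terms are: [42, 39, 36, 33]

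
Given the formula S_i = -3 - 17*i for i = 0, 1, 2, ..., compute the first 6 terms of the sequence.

This is an arithmetic sequence.
i=0: S_0 = -3 + -17*0 = -3
i=1: S_1 = -3 + -17*1 = -20
i=2: S_2 = -3 + -17*2 = -37
i=3: S_3 = -3 + -17*3 = -54
i=4: S_4 = -3 + -17*4 = -71
i=5: S_5 = -3 + -17*5 = -88
The first 6 terms are: [-3, -20, -37, -54, -71, -88]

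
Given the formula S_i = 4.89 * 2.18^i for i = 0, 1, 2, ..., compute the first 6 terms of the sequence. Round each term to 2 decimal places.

This is a geometric sequence.
i=0: S_0 = 4.89 * 2.18^0 = 4.89
i=1: S_1 = 4.89 * 2.18^1 ≈ 10.66
i=2: S_2 = 4.89 * 2.18^2 ≈ 23.24
i=3: S_3 = 4.89 * 2.18^3 ≈ 50.66
i=4: S_4 = 4.89 * 2.18^4 ≈ 110.44
i=5: S_5 = 4.89 * 2.18^5 ≈ 240.76
The first 6 terms are: [4.89, 10.66, 23.24, 50.66, 110.44, 240.76]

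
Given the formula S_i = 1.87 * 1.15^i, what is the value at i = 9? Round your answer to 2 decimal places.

S_9 = 1.87 * 1.15^9 ≈ 1.87 * 3.5179 ≈ 6.58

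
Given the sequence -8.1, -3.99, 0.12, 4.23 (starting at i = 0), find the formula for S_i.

Check differences: -3.99 - -8.1 = 4.11
0.12 - -3.99 = 4.11
Common difference d = 4.11.
First term a = -8.1.
Formula: S_i = -8.10 + 4.11*i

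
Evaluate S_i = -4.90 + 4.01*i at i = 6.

S_6 = -4.9 + 4.01*6 = -4.9 + 24.06 = 19.16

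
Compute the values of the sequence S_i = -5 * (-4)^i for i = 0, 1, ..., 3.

This is a geometric sequence.
i=0: S_0 = -5 * (-4)^0 = -5
i=1: S_1 = -5 * (-4)^1 = 20
i=2: S_2 = -5 * (-4)^2 = -80
i=3: S_3 = -5 * (-4)^3 = 320
The first 4 terms are: [-5, 20, -80, 320]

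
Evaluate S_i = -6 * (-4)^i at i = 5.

S_5 = -6 * (-4)^5 = -6 * -1024 = 6144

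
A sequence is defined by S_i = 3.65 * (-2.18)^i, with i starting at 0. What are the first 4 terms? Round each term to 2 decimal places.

This is a geometric sequence.
i=0: S_0 = 3.65 * (-2.18)^0 = 3.65
i=1: S_1 = 3.65 * (-2.18)^1 ≈ -7.96
i=2: S_2 = 3.65 * (-2.18)^2 ≈ 17.35
i=3: S_3 = 3.65 * (-2.18)^3 ≈ -37.81
The first 4 terms are: [3.65, -7.96, 17.35, -37.81]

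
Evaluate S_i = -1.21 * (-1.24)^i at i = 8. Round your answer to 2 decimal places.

S_8 = -1.21 * (-1.24)^8 ≈ -1.21 * 5.5895 ≈ -6.76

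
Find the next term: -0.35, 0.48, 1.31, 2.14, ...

Differences: 0.48 - -0.35 = 0.83
This is an arithmetic sequence with common difference d = 0.83.
Next term = 2.14 + 0.83 = 2.97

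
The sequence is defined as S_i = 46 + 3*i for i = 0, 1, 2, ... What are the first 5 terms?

This is an arithmetic sequence.
i=0: S_0 = 46 + 3*0 = 46
i=1: S_1 = 46 + 3*1 = 49
i=2: S_2 = 46 + 3*2 = 52
i=3: S_3 = 46 + 3*3 = 55
i=4: S_4 = 46 + 3*4 = 58
The first 5 terms are: [46, 49, 52, 55, 58]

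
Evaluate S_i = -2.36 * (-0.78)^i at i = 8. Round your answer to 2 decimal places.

S_8 = -2.36 * (-0.78)^8 ≈ -2.36 * 0.137 ≈ -0.32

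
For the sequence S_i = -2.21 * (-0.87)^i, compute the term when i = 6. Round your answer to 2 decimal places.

S_6 = -2.21 * (-0.87)^6 ≈ -2.21 * 0.4336 ≈ -0.96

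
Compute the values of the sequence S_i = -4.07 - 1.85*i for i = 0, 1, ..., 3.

This is an arithmetic sequence.
i=0: S_0 = -4.07 + -1.85*0 = -4.07
i=1: S_1 = -4.07 + -1.85*1 = -5.92
i=2: S_2 = -4.07 + -1.85*2 = -7.77
i=3: S_3 = -4.07 + -1.85*3 = -9.62
The first 4 terms are: [-4.07, -5.92, -7.77, -9.62]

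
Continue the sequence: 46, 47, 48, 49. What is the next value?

Differences: 47 - 46 = 1
This is an arithmetic sequence with common difference d = 1.
Next term = 49 + 1 = 50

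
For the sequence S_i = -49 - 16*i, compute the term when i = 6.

S_6 = -49 + -16*6 = -49 + -96 = -145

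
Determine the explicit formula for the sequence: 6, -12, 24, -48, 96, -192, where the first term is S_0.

Check ratios: -12 / 6 = -2.0
Common ratio r = -2.
First term a = 6.
Formula: S_i = 6 * (-2)^i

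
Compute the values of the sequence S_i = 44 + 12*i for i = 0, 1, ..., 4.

This is an arithmetic sequence.
i=0: S_0 = 44 + 12*0 = 44
i=1: S_1 = 44 + 12*1 = 56
i=2: S_2 = 44 + 12*2 = 68
i=3: S_3 = 44 + 12*3 = 80
i=4: S_4 = 44 + 12*4 = 92
The first 5 terms are: [44, 56, 68, 80, 92]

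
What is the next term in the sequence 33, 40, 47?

Differences: 40 - 33 = 7
This is an arithmetic sequence with common difference d = 7.
Next term = 47 + 7 = 54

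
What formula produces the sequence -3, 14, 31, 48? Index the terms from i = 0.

Check differences: 14 - -3 = 17
31 - 14 = 17
Common difference d = 17.
First term a = -3.
Formula: S_i = -3 + 17*i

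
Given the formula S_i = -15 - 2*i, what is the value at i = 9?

S_9 = -15 + -2*9 = -15 + -18 = -33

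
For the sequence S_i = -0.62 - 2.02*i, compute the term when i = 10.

S_10 = -0.62 + -2.02*10 = -0.62 + -20.2 = -20.82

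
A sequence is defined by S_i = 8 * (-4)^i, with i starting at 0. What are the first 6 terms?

This is a geometric sequence.
i=0: S_0 = 8 * (-4)^0 = 8
i=1: S_1 = 8 * (-4)^1 = -32
i=2: S_2 = 8 * (-4)^2 = 128
i=3: S_3 = 8 * (-4)^3 = -512
i=4: S_4 = 8 * (-4)^4 = 2048
i=5: S_5 = 8 * (-4)^5 = -8192
The first 6 terms are: [8, -32, 128, -512, 2048, -8192]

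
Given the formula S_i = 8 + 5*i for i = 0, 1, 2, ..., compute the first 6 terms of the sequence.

This is an arithmetic sequence.
i=0: S_0 = 8 + 5*0 = 8
i=1: S_1 = 8 + 5*1 = 13
i=2: S_2 = 8 + 5*2 = 18
i=3: S_3 = 8 + 5*3 = 23
i=4: S_4 = 8 + 5*4 = 28
i=5: S_5 = 8 + 5*5 = 33
The first 6 terms are: [8, 13, 18, 23, 28, 33]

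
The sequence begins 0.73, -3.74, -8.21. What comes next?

Differences: -3.74 - 0.73 = -4.47
This is an arithmetic sequence with common difference d = -4.47.
Next term = -8.21 + -4.47 = -12.68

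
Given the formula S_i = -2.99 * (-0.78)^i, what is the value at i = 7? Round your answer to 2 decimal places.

S_7 = -2.99 * (-0.78)^7 ≈ -2.99 * -0.1757 ≈ 0.53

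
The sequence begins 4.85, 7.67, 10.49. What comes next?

Differences: 7.67 - 4.85 = 2.82
This is an arithmetic sequence with common difference d = 2.82.
Next term = 10.49 + 2.82 = 13.31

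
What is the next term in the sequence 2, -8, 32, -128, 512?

Ratios: -8 / 2 = -4.0
This is a geometric sequence with common ratio r = -4.
Next term = 512 * -4 = -2048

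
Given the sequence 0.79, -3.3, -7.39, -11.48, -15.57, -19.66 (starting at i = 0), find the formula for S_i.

Check differences: -3.3 - 0.79 = -4.09
-7.39 - -3.3 = -4.09
Common difference d = -4.09.
First term a = 0.79.
Formula: S_i = 0.79 - 4.09*i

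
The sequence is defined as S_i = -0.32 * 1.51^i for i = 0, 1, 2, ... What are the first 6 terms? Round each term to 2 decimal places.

This is a geometric sequence.
i=0: S_0 = -0.32 * 1.51^0 = -0.32
i=1: S_1 = -0.32 * 1.51^1 ≈ -0.48
i=2: S_2 = -0.32 * 1.51^2 ≈ -0.73
i=3: S_3 = -0.32 * 1.51^3 ≈ -1.1
i=4: S_4 = -0.32 * 1.51^4 ≈ -1.66
i=5: S_5 = -0.32 * 1.51^5 ≈ -2.51
The first 6 terms are: [-0.32, -0.48, -0.73, -1.1, -1.66, -2.51]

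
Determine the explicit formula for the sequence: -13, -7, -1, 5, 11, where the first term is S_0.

Check differences: -7 - -13 = 6
-1 - -7 = 6
Common difference d = 6.
First term a = -13.
Formula: S_i = -13 + 6*i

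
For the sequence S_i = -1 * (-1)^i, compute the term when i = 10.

S_10 = -1 * (-1)^10 = -1 * 1 = -1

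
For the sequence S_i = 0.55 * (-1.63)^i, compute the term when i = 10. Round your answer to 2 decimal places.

S_10 = 0.55 * (-1.63)^10 ≈ 0.55 * 132.3964 ≈ 72.82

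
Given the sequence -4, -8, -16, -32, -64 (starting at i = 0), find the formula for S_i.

Check ratios: -8 / -4 = 2.0
Common ratio r = 2.
First term a = -4.
Formula: S_i = -4 * 2^i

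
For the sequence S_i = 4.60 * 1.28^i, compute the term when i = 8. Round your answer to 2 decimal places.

S_8 = 4.6 * 1.28^8 ≈ 4.6 * 7.2058 ≈ 33.15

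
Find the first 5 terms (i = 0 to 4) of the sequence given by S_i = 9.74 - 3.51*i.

This is an arithmetic sequence.
i=0: S_0 = 9.74 + -3.51*0 = 9.74
i=1: S_1 = 9.74 + -3.51*1 = 6.23
i=2: S_2 = 9.74 + -3.51*2 = 2.72
i=3: S_3 = 9.74 + -3.51*3 = -0.79
i=4: S_4 = 9.74 + -3.51*4 = -4.3
The first 5 terms are: [9.74, 6.23, 2.72, -0.79, -4.3]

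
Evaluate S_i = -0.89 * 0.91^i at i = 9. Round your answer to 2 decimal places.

S_9 = -0.89 * 0.91^9 ≈ -0.89 * 0.4279 ≈ -0.38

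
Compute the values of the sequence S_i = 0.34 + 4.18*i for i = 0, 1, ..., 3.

This is an arithmetic sequence.
i=0: S_0 = 0.34 + 4.18*0 = 0.34
i=1: S_1 = 0.34 + 4.18*1 = 4.52
i=2: S_2 = 0.34 + 4.18*2 = 8.7
i=3: S_3 = 0.34 + 4.18*3 = 12.88
The first 4 terms are: [0.34, 4.52, 8.7, 12.88]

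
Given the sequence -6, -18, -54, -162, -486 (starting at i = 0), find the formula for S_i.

Check ratios: -18 / -6 = 3.0
Common ratio r = 3.
First term a = -6.
Formula: S_i = -6 * 3^i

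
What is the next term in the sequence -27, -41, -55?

Differences: -41 - -27 = -14
This is an arithmetic sequence with common difference d = -14.
Next term = -55 + -14 = -69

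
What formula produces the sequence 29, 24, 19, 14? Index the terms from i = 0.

Check differences: 24 - 29 = -5
19 - 24 = -5
Common difference d = -5.
First term a = 29.
Formula: S_i = 29 - 5*i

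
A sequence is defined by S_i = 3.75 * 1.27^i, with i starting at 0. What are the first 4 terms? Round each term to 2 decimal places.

This is a geometric sequence.
i=0: S_0 = 3.75 * 1.27^0 = 3.75
i=1: S_1 = 3.75 * 1.27^1 ≈ 4.76
i=2: S_2 = 3.75 * 1.27^2 ≈ 6.05
i=3: S_3 = 3.75 * 1.27^3 ≈ 7.68
The first 4 terms are: [3.75, 4.76, 6.05, 7.68]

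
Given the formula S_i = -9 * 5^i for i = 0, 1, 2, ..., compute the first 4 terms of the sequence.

This is a geometric sequence.
i=0: S_0 = -9 * 5^0 = -9
i=1: S_1 = -9 * 5^1 = -45
i=2: S_2 = -9 * 5^2 = -225
i=3: S_3 = -9 * 5^3 = -1125
The first 4 terms are: [-9, -45, -225, -1125]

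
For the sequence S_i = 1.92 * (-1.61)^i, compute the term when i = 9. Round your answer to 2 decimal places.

S_9 = 1.92 * (-1.61)^9 ≈ 1.92 * -72.683 ≈ -139.55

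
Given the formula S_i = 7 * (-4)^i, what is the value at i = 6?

S_6 = 7 * (-4)^6 = 7 * 4096 = 28672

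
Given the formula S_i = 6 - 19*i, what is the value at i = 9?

S_9 = 6 + -19*9 = 6 + -171 = -165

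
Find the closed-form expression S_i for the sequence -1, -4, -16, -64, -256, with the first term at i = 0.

Check ratios: -4 / -1 = 4.0
Common ratio r = 4.
First term a = -1.
Formula: S_i = -1 * 4^i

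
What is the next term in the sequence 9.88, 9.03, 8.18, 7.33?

Differences: 9.03 - 9.88 = -0.85
This is an arithmetic sequence with common difference d = -0.85.
Next term = 7.33 + -0.85 = 6.48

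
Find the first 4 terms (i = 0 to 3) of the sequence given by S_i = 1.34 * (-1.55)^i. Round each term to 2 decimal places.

This is a geometric sequence.
i=0: S_0 = 1.34 * (-1.55)^0 = 1.34
i=1: S_1 = 1.34 * (-1.55)^1 ≈ -2.08
i=2: S_2 = 1.34 * (-1.55)^2 ≈ 3.22
i=3: S_3 = 1.34 * (-1.55)^3 ≈ -4.99
The first 4 terms are: [1.34, -2.08, 3.22, -4.99]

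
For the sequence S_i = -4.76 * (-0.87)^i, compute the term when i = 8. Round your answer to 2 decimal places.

S_8 = -4.76 * (-0.87)^8 ≈ -4.76 * 0.3282 ≈ -1.56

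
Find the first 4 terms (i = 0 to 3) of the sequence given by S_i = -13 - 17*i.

This is an arithmetic sequence.
i=0: S_0 = -13 + -17*0 = -13
i=1: S_1 = -13 + -17*1 = -30
i=2: S_2 = -13 + -17*2 = -47
i=3: S_3 = -13 + -17*3 = -64
The first 4 terms are: [-13, -30, -47, -64]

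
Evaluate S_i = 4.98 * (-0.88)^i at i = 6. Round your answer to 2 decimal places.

S_6 = 4.98 * (-0.88)^6 ≈ 4.98 * 0.4644 ≈ 2.31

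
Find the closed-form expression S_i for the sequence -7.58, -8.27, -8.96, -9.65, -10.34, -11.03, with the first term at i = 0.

Check differences: -8.27 - -7.58 = -0.69
-8.96 - -8.27 = -0.69
Common difference d = -0.69.
First term a = -7.58.
Formula: S_i = -7.58 - 0.69*i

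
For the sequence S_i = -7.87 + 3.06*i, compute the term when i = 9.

S_9 = -7.87 + 3.06*9 = -7.87 + 27.54 = 19.67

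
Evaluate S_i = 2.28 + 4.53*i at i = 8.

S_8 = 2.28 + 4.53*8 = 2.28 + 36.24 = 38.52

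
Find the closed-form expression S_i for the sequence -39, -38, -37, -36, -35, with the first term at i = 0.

Check differences: -38 - -39 = 1
-37 - -38 = 1
Common difference d = 1.
First term a = -39.
Formula: S_i = -39 + 1*i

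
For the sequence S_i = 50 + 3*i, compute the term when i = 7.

S_7 = 50 + 3*7 = 50 + 21 = 71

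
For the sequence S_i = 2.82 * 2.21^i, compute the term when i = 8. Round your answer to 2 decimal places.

S_8 = 2.82 * 2.21^8 ≈ 2.82 * 569.034 ≈ 1604.68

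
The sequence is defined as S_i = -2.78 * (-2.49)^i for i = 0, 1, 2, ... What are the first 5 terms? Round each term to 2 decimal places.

This is a geometric sequence.
i=0: S_0 = -2.78 * (-2.49)^0 = -2.78
i=1: S_1 = -2.78 * (-2.49)^1 ≈ 6.92
i=2: S_2 = -2.78 * (-2.49)^2 ≈ -17.24
i=3: S_3 = -2.78 * (-2.49)^3 ≈ 42.92
i=4: S_4 = -2.78 * (-2.49)^4 ≈ -106.87
The first 5 terms are: [-2.78, 6.92, -17.24, 42.92, -106.87]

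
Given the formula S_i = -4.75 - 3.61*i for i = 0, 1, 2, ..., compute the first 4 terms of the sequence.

This is an arithmetic sequence.
i=0: S_0 = -4.75 + -3.61*0 = -4.75
i=1: S_1 = -4.75 + -3.61*1 = -8.36
i=2: S_2 = -4.75 + -3.61*2 = -11.97
i=3: S_3 = -4.75 + -3.61*3 = -15.58
The first 4 terms are: [-4.75, -8.36, -11.97, -15.58]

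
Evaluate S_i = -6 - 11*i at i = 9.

S_9 = -6 + -11*9 = -6 + -99 = -105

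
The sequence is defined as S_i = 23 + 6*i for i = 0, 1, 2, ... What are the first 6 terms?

This is an arithmetic sequence.
i=0: S_0 = 23 + 6*0 = 23
i=1: S_1 = 23 + 6*1 = 29
i=2: S_2 = 23 + 6*2 = 35
i=3: S_3 = 23 + 6*3 = 41
i=4: S_4 = 23 + 6*4 = 47
i=5: S_5 = 23 + 6*5 = 53
The first 6 terms are: [23, 29, 35, 41, 47, 53]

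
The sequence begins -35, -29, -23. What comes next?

Differences: -29 - -35 = 6
This is an arithmetic sequence with common difference d = 6.
Next term = -23 + 6 = -17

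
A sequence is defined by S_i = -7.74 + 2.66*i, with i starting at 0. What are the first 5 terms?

This is an arithmetic sequence.
i=0: S_0 = -7.74 + 2.66*0 = -7.74
i=1: S_1 = -7.74 + 2.66*1 = -5.08
i=2: S_2 = -7.74 + 2.66*2 = -2.42
i=3: S_3 = -7.74 + 2.66*3 = 0.24
i=4: S_4 = -7.74 + 2.66*4 = 2.9
The first 5 terms are: [-7.74, -5.08, -2.42, 0.24, 2.9]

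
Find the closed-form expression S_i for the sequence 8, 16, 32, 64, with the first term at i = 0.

Check ratios: 16 / 8 = 2.0
Common ratio r = 2.
First term a = 8.
Formula: S_i = 8 * 2^i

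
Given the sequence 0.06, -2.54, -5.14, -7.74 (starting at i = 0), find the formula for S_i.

Check differences: -2.54 - 0.06 = -2.6
-5.14 - -2.54 = -2.6
Common difference d = -2.6.
First term a = 0.06.
Formula: S_i = 0.06 - 2.60*i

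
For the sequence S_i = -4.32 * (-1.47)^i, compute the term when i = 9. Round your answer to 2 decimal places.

S_9 = -4.32 * (-1.47)^9 ≈ -4.32 * -32.05206 ≈ 138.46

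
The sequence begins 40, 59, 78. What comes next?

Differences: 59 - 40 = 19
This is an arithmetic sequence with common difference d = 19.
Next term = 78 + 19 = 97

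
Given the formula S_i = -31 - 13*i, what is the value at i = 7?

S_7 = -31 + -13*7 = -31 + -91 = -122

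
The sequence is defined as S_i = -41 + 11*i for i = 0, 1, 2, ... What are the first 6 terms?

This is an arithmetic sequence.
i=0: S_0 = -41 + 11*0 = -41
i=1: S_1 = -41 + 11*1 = -30
i=2: S_2 = -41 + 11*2 = -19
i=3: S_3 = -41 + 11*3 = -8
i=4: S_4 = -41 + 11*4 = 3
i=5: S_5 = -41 + 11*5 = 14
The first 6 terms are: [-41, -30, -19, -8, 3, 14]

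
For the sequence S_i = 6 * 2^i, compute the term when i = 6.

S_6 = 6 * 2^6 = 6 * 64 = 384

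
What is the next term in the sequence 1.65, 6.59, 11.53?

Differences: 6.59 - 1.65 = 4.94
This is an arithmetic sequence with common difference d = 4.94.
Next term = 11.53 + 4.94 = 16.47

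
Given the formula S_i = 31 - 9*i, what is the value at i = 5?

S_5 = 31 + -9*5 = 31 + -45 = -14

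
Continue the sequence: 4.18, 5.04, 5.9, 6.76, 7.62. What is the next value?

Differences: 5.04 - 4.18 = 0.86
This is an arithmetic sequence with common difference d = 0.86.
Next term = 7.62 + 0.86 = 8.48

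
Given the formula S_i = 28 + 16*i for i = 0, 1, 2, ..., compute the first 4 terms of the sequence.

This is an arithmetic sequence.
i=0: S_0 = 28 + 16*0 = 28
i=1: S_1 = 28 + 16*1 = 44
i=2: S_2 = 28 + 16*2 = 60
i=3: S_3 = 28 + 16*3 = 76
The first 4 terms are: [28, 44, 60, 76]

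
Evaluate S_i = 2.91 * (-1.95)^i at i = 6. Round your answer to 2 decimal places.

S_6 = 2.91 * (-1.95)^6 ≈ 2.91 * 54.9804 ≈ 159.99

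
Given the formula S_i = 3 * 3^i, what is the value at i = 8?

S_8 = 3 * 3^8 = 3 * 6561 = 19683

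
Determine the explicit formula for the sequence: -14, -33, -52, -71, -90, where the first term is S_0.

Check differences: -33 - -14 = -19
-52 - -33 = -19
Common difference d = -19.
First term a = -14.
Formula: S_i = -14 - 19*i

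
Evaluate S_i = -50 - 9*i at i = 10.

S_10 = -50 + -9*10 = -50 + -90 = -140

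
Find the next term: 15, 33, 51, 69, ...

Differences: 33 - 15 = 18
This is an arithmetic sequence with common difference d = 18.
Next term = 69 + 18 = 87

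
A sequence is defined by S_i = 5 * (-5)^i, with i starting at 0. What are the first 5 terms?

This is a geometric sequence.
i=0: S_0 = 5 * (-5)^0 = 5
i=1: S_1 = 5 * (-5)^1 = -25
i=2: S_2 = 5 * (-5)^2 = 125
i=3: S_3 = 5 * (-5)^3 = -625
i=4: S_4 = 5 * (-5)^4 = 3125
The first 5 terms are: [5, -25, 125, -625, 3125]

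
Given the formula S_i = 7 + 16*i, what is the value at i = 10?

S_10 = 7 + 16*10 = 7 + 160 = 167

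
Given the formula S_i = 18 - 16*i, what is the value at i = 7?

S_7 = 18 + -16*7 = 18 + -112 = -94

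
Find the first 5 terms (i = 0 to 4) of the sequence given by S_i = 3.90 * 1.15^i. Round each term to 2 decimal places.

This is a geometric sequence.
i=0: S_0 = 3.9 * 1.15^0 = 3.9
i=1: S_1 = 3.9 * 1.15^1 ≈ 4.49
i=2: S_2 = 3.9 * 1.15^2 ≈ 5.16
i=3: S_3 = 3.9 * 1.15^3 ≈ 5.93
i=4: S_4 = 3.9 * 1.15^4 ≈ 6.82
The first 5 terms are: [3.9, 4.49, 5.16, 5.93, 6.82]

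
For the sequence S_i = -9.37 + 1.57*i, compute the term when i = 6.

S_6 = -9.37 + 1.57*6 = -9.37 + 9.42 = 0.05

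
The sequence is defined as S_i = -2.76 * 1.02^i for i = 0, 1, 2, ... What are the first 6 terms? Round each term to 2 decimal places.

This is a geometric sequence.
i=0: S_0 = -2.76 * 1.02^0 = -2.76
i=1: S_1 = -2.76 * 1.02^1 ≈ -2.82
i=2: S_2 = -2.76 * 1.02^2 ≈ -2.87
i=3: S_3 = -2.76 * 1.02^3 ≈ -2.93
i=4: S_4 = -2.76 * 1.02^4 ≈ -2.99
i=5: S_5 = -2.76 * 1.02^5 ≈ -3.05
The first 6 terms are: [-2.76, -2.82, -2.87, -2.93, -2.99, -3.05]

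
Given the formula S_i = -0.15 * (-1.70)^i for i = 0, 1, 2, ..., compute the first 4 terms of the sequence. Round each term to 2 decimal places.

This is a geometric sequence.
i=0: S_0 = -0.15 * (-1.7)^0 = -0.15
i=1: S_1 = -0.15 * (-1.7)^1 ≈ 0.26
i=2: S_2 = -0.15 * (-1.7)^2 ≈ -0.43
i=3: S_3 = -0.15 * (-1.7)^3 ≈ 0.74
The first 4 terms are: [-0.15, 0.26, -0.43, 0.74]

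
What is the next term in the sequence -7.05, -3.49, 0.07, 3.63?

Differences: -3.49 - -7.05 = 3.56
This is an arithmetic sequence with common difference d = 3.56.
Next term = 3.63 + 3.56 = 7.19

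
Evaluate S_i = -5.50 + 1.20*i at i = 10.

S_10 = -5.5 + 1.2*10 = -5.5 + 12.0 = 6.5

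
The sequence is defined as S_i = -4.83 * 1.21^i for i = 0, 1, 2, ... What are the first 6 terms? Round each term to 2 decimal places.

This is a geometric sequence.
i=0: S_0 = -4.83 * 1.21^0 = -4.83
i=1: S_1 = -4.83 * 1.21^1 ≈ -5.84
i=2: S_2 = -4.83 * 1.21^2 ≈ -7.07
i=3: S_3 = -4.83 * 1.21^3 ≈ -8.56
i=4: S_4 = -4.83 * 1.21^4 ≈ -10.35
i=5: S_5 = -4.83 * 1.21^5 ≈ -12.53
The first 6 terms are: [-4.83, -5.84, -7.07, -8.56, -10.35, -12.53]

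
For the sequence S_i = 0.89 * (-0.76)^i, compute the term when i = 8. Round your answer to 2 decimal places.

S_8 = 0.89 * (-0.76)^8 ≈ 0.89 * 0.1113 ≈ 0.1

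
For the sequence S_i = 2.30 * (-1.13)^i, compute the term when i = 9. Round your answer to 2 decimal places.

S_9 = 2.3 * (-1.13)^9 ≈ 2.3 * -3.004 ≈ -6.91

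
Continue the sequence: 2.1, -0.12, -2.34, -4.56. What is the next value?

Differences: -0.12 - 2.1 = -2.22
This is an arithmetic sequence with common difference d = -2.22.
Next term = -4.56 + -2.22 = -6.78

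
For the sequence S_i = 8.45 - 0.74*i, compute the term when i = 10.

S_10 = 8.45 + -0.74*10 = 8.45 + -7.4 = 1.05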